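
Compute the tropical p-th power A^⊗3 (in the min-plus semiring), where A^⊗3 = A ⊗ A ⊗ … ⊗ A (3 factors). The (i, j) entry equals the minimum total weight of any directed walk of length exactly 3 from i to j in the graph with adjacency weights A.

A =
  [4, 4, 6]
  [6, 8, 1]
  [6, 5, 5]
A^⊗3 =
  [11, 10, 9]
  [11, 11, 7]
  [12, 11, 11]

Each entry (A^⊗3)_ij equals the minimum over all length-3 walks i = v_0 → v_1 → … → v_3 = j of Σ_t A[v_t][v_{t+1}]. For example, for (i, j) = (0, 2) we minimise over 9 possible intermediate vertex sequences; the minimum is 9, attained along the walk 0 → 0 → 1 → 2.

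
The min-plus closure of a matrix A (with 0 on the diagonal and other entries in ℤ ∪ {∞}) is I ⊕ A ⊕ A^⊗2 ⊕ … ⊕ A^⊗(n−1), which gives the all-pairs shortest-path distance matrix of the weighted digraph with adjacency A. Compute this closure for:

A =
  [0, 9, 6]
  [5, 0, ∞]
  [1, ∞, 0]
Closure =
  [0, 9, 6]
  [5, 0, 11]
  [1, 10, 0]

This is the Floyd-Warshall all-pairs shortest-path computation. For each intermediate vertex k = 0, 1, …, 2, update dist[i][j] ← min(dist[i][j], dist[i][k] + dist[k][j]). The final matrix gives, for each (i, j), the minimum total weight of any directed path from i to j (possibly empty when i = j).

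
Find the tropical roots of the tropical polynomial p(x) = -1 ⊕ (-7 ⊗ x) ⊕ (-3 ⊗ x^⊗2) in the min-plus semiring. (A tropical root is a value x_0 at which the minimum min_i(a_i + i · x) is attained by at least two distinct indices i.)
Roots: {-4, 6}

Each tropical root is a break point of the lower envelope of the lines y = a_i + i · x (there are 3 lines, with slopes 0, 1, ..., 2). Only the lines that attain the minimum somewhere contribute to roots; other lines are dominated. Here the surviving (envelope) indices are i = 2, i = 1, i = 0.
Intersections between consecutive envelope lines give the roots: for adjacent envelope indices i < j the intersection is x = (a_i − a_j) / (j − i). Reading off the sorted break points: {-4, 6}.
Verification: at each break x_0, at least two indices attain the minimum of min_i(a_i + i · x_0).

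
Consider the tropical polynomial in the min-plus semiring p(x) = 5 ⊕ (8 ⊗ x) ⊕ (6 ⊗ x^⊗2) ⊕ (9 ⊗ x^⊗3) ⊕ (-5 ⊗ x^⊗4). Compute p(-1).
p(-1) = -9

A tropical monomial a ⊗ x^⊗i evaluates to a + i · x. Evaluating each term at x = -1:
  Term 0 contributes 5 + 0 · -1 = 5
  Term 1 contributes 8 + 1 · -1 = 7
  Term 2 contributes 6 + 2 · -1 = 4
  Term 3 contributes 9 + 3 · -1 = 6
  Term 4 contributes -5 + 4 · -1 = -9
p(-1) = ⊕ of these = min[5, 7, 4, 6, -9] = -9.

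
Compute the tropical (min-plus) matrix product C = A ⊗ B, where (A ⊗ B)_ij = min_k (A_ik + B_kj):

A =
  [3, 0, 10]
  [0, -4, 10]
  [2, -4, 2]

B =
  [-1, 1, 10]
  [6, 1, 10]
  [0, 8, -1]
A ⊗ B =
  [2, 1, 9]
  [-1, -3, 6]
  [1, -3, 1]

Apply the min-plus product entry-by-entry:
  C[0][0] = min over k of (A[0][0] + B[0][0] = 3 + -1 = 2, A[0][1] + B[1][0] = 0 + 6 = 6, A[0][2] + B[2][0] = 10 + 0 = 10) = 2 (attained at k = 0)
  C[0][1] = min over k of (A[0][0] + B[0][1] = 3 + 1 = 4, A[0][1] + B[1][1] = 0 + 1 = 1, A[0][2] + B[2][1] = 10 + 8 = 18) = 1 (attained at k = 1)
  C[0][2] = min over k of (A[0][0] + B[0][2] = 3 + 10 = 13, A[0][1] + B[1][2] = 0 + 10 = 10, A[0][2] + B[2][2] = 10 + -1 = 9) = 9 (attained at k = 2)
  C[1][0] = min over k of (A[1][0] + B[0][0] = 0 + -1 = -1, A[1][1] + B[1][0] = -4 + 6 = 2, A[1][2] + B[2][0] = 10 + 0 = 10) = -1 (attained at k = 0)
  C[1][1] = min over k of (A[1][0] + B[0][1] = 0 + 1 = 1, A[1][1] + B[1][1] = -4 + 1 = -3, A[1][2] + B[2][1] = 10 + 8 = 18) = -3 (attained at k = 1)
  C[1][2] = min over k of (A[1][0] + B[0][2] = 0 + 10 = 10, A[1][1] + B[1][2] = -4 + 10 = 6, A[1][2] + B[2][2] = 10 + -1 = 9) = 6 (attained at k = 1)
  C[2][0] = min over k of (A[2][0] + B[0][0] = 2 + -1 = 1, A[2][1] + B[1][0] = -4 + 6 = 2, A[2][2] + B[2][0] = 2 + 0 = 2) = 1 (attained at k = 0)
  C[2][1] = min over k of (A[2][0] + B[0][1] = 2 + 1 = 3, A[2][1] + B[1][1] = -4 + 1 = -3, A[2][2] + B[2][1] = 2 + 8 = 10) = -3 (attained at k = 1)
  C[2][2] = min over k of (A[2][0] + B[0][2] = 2 + 10 = 12, A[2][1] + B[1][2] = -4 + 10 = 6, A[2][2] + B[2][2] = 2 + -1 = 1) = 1 (attained at k = 2)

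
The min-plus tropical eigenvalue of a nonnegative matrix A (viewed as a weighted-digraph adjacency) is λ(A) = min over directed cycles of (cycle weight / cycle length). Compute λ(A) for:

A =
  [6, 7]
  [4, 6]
λ(A) = 11/2

Enumerate directed cycles and compute their means (weight / length). Sample:
  cycle 0 → 0: weight = 6, length = 1, mean = 6/1 ≈ 6.000
  cycle 1 → 1: weight = 6, length = 1, mean = 6/1 ≈ 6.000
  cycle 0 → 1 → 0: weight = 11, length = 2, mean = 11/2 ≈ 5.500
  cycle 1 → 0 → 1: weight = 11, length = 2, mean = 11/2 ≈ 5.500
Minimum mean = 5.500, attained e.g. along the cycle 0 → 1 → 0 with weight 11 and length 2. So λ(A) = 11/2 = 11/2.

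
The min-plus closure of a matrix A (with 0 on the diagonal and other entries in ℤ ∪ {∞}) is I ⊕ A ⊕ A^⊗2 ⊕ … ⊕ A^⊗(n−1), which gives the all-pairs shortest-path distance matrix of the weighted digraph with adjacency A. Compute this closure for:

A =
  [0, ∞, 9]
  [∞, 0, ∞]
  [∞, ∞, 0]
Closure =
  [0, ∞, 9]
  [∞, 0, ∞]
  [∞, ∞, 0]

This is the Floyd-Warshall all-pairs shortest-path computation. For each intermediate vertex k = 0, 1, …, 2, update dist[i][j] ← min(dist[i][j], dist[i][k] + dist[k][j]). The final matrix gives, for each (i, j), the minimum total weight of any directed path from i to j (possibly empty when i = j).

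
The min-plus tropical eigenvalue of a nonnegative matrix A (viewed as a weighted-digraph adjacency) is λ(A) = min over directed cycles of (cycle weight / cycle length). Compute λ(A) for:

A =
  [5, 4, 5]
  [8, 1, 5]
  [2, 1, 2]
λ(A) = 1

Enumerate directed cycles and compute their means (weight / length). Sample:
  cycle 0 → 0: weight = 5, length = 1, mean = 5/1 ≈ 5.000
  cycle 1 → 1: weight = 1, length = 1, mean = 1/1 ≈ 1.000
  cycle 2 → 2: weight = 2, length = 1, mean = 2/1 ≈ 2.000
  cycle 0 → 1 → 0: weight = 12, length = 2, mean = 12/2 ≈ 6.000
  cycle 0 → 2 → 0: weight = 7, length = 2, mean = 7/2 ≈ 3.500
  cycle 1 → 0 → 1: weight = 12, length = 2, mean = 12/2 ≈ 6.000
Minimum mean = 1.000, attained e.g. along the cycle 1 → 1 with weight 1 and length 1. So λ(A) = 1/1 = 1.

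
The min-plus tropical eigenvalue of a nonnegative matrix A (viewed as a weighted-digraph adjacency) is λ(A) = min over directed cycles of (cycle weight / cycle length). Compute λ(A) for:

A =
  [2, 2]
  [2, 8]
λ(A) = 2

Enumerate directed cycles and compute their means (weight / length). Sample:
  cycle 0 → 0: weight = 2, length = 1, mean = 2/1 ≈ 2.000
  cycle 1 → 1: weight = 8, length = 1, mean = 8/1 ≈ 8.000
  cycle 0 → 1 → 0: weight = 4, length = 2, mean = 4/2 ≈ 2.000
  cycle 1 → 0 → 1: weight = 4, length = 2, mean = 4/2 ≈ 2.000
Minimum mean = 2.000, attained e.g. along the cycle 0 → 0 with weight 2 and length 1. So λ(A) = 2/1 = 2.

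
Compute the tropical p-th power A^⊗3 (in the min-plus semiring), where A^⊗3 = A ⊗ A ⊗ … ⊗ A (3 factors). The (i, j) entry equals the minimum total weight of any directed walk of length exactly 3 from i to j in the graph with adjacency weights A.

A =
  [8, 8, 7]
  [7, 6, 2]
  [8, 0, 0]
A^⊗3 =
  [14, 7, 7]
  [9, 2, 2]
  [7, 0, 0]

Each entry (A^⊗3)_ij equals the minimum over all length-3 walks i = v_0 → v_1 → … → v_3 = j of Σ_t A[v_t][v_{t+1}]. For example, for (i, j) = (0, 2) we minimise over 9 possible intermediate vertex sequences; the minimum is 7, attained along the walk 0 → 2 → 2 → 2.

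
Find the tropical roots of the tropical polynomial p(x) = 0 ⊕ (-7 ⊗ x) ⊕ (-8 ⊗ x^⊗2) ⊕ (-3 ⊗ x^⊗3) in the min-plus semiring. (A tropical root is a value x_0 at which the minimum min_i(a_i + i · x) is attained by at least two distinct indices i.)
Roots: {-5, 1, 7}

Each tropical root is a break point of the lower envelope of the lines y = a_i + i · x (there are 4 lines, with slopes 0, 1, ..., 3). Only the lines that attain the minimum somewhere contribute to roots; other lines are dominated. Here the surviving (envelope) indices are i = 3, i = 2, i = 1, i = 0.
Intersections between consecutive envelope lines give the roots: for adjacent envelope indices i < j the intersection is x = (a_i − a_j) / (j − i). Reading off the sorted break points: {-5, 1, 7}.
Verification: at each break x_0, at least two indices attain the minimum of min_i(a_i + i · x_0).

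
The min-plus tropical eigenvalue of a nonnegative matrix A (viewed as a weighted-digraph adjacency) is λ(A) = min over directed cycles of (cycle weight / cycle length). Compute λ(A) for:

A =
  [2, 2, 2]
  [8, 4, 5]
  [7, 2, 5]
λ(A) = 2

Enumerate directed cycles and compute their means (weight / length). Sample:
  cycle 0 → 0: weight = 2, length = 1, mean = 2/1 ≈ 2.000
  cycle 1 → 1: weight = 4, length = 1, mean = 4/1 ≈ 4.000
  cycle 2 → 2: weight = 5, length = 1, mean = 5/1 ≈ 5.000
  cycle 0 → 1 → 0: weight = 10, length = 2, mean = 10/2 ≈ 5.000
  cycle 0 → 2 → 0: weight = 9, length = 2, mean = 9/2 ≈ 4.500
  cycle 1 → 0 → 1: weight = 10, length = 2, mean = 10/2 ≈ 5.000
Minimum mean = 2.000, attained e.g. along the cycle 0 → 0 with weight 2 and length 1. So λ(A) = 2/1 = 2.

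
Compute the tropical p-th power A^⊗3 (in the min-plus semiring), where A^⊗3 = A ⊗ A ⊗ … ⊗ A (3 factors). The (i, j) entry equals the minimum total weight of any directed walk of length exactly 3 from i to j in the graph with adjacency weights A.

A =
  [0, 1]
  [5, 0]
A^⊗3 =
  [0, 1]
  [5, 0]

Each entry (A^⊗3)_ij equals the minimum over all length-3 walks i = v_0 → v_1 → … → v_3 = j of Σ_t A[v_t][v_{t+1}]. For example, for (i, j) = (0, 1) we minimise over 4 possible intermediate vertex sequences; the minimum is 1, attained along the walk 0 → 0 → 0 → 1.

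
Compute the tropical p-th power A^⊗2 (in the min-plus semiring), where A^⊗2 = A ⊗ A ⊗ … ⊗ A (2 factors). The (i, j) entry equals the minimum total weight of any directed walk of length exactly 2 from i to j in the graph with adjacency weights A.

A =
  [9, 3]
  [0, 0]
A^⊗2 =
  [3, 3]
  [0, 0]

Each entry (A^⊗2)_ij equals the minimum over all length-2 walks i = v_0 → v_1 → … → v_2 = j of Σ_t A[v_t][v_{t+1}]. For example, for (i, j) = (0, 1) we minimise over 2 possible intermediate vertex sequences; the minimum is 3, attained along the walk 0 → 1 → 1.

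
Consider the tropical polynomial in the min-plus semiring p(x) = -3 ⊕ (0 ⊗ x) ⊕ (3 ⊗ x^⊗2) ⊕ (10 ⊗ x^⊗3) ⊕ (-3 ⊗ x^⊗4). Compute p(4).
p(4) = -3

A tropical monomial a ⊗ x^⊗i evaluates to a + i · x. Evaluating each term at x = 4:
  Term 0 contributes -3 + 0 · 4 = -3
  Term 1 contributes 0 + 1 · 4 = 4
  Term 2 contributes 3 + 2 · 4 = 11
  Term 3 contributes 10 + 3 · 4 = 22
  Term 4 contributes -3 + 4 · 4 = 13
p(4) = ⊕ of these = min[-3, 4, 11, 22, 13] = -3.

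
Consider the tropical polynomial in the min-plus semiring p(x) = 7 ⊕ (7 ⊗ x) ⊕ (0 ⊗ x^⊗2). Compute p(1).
p(1) = 2

A tropical monomial a ⊗ x^⊗i evaluates to a + i · x. Evaluating each term at x = 1:
  Term 0 contributes 7 + 0 · 1 = 7
  Term 1 contributes 7 + 1 · 1 = 8
  Term 2 contributes 0 + 2 · 1 = 2
p(1) = ⊕ of these = min[7, 8, 2] = 2.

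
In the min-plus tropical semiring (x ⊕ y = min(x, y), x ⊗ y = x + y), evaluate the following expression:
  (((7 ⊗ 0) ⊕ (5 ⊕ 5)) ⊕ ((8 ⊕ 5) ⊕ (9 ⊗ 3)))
(((7 ⊗ 0) ⊕ (5 ⊕ 5)) ⊕ ((8 ⊕ 5) ⊕ (9 ⊗ 3))) = 5

Expand innermost to outermost. Recall ⊕ takes the minimum of its arguments and ⊗ takes their sum. Working out the expression (((7 ⊗ 0) ⊕ (5 ⊕ 5)) ⊕ ((8 ⊕ 5) ⊕ (9 ⊗ 3))) gives 5.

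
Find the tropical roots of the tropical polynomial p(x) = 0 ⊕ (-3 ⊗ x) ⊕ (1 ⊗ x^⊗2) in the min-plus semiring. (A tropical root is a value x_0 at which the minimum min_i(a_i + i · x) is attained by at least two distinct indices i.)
Roots: {-4, 3}

Each tropical root is a break point of the lower envelope of the lines y = a_i + i · x (there are 3 lines, with slopes 0, 1, ..., 2). Only the lines that attain the minimum somewhere contribute to roots; other lines are dominated. Here the surviving (envelope) indices are i = 2, i = 1, i = 0.
Intersections between consecutive envelope lines give the roots: for adjacent envelope indices i < j the intersection is x = (a_i − a_j) / (j − i). Reading off the sorted break points: {-4, 3}.
Verification: at each break x_0, at least two indices attain the minimum of min_i(a_i + i · x_0).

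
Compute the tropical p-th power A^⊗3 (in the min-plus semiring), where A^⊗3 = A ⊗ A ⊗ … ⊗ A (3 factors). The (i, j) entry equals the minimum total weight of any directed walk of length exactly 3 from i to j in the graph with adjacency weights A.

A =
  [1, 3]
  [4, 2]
A^⊗3 =
  [3, 5]
  [6, 6]

Each entry (A^⊗3)_ij equals the minimum over all length-3 walks i = v_0 → v_1 → … → v_3 = j of Σ_t A[v_t][v_{t+1}]. For example, for (i, j) = (0, 1) we minimise over 4 possible intermediate vertex sequences; the minimum is 5, attained along the walk 0 → 0 → 0 → 1.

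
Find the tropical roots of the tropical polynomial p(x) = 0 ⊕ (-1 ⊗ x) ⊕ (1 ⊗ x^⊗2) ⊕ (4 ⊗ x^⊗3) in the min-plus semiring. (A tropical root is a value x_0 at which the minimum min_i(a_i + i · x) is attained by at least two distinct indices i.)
Roots: {-3, -2, 1}

Each tropical root is a break point of the lower envelope of the lines y = a_i + i · x (there are 4 lines, with slopes 0, 1, ..., 3). Only the lines that attain the minimum somewhere contribute to roots; other lines are dominated. Here the surviving (envelope) indices are i = 3, i = 2, i = 1, i = 0.
Intersections between consecutive envelope lines give the roots: for adjacent envelope indices i < j the intersection is x = (a_i − a_j) / (j − i). Reading off the sorted break points: {-3, -2, 1}.
Verification: at each break x_0, at least two indices attain the minimum of min_i(a_i + i · x_0).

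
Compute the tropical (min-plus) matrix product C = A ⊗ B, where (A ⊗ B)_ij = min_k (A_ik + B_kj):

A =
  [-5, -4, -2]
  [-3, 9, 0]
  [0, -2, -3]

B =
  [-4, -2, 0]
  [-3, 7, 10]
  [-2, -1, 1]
A ⊗ B =
  [-9, -7, -5]
  [-7, -5, -3]
  [-5, -4, -2]

Apply the min-plus product entry-by-entry:
  C[0][0] = min over k of (A[0][0] + B[0][0] = -5 + -4 = -9, A[0][1] + B[1][0] = -4 + -3 = -7, A[0][2] + B[2][0] = -2 + -2 = -4) = -9 (attained at k = 0)
  C[0][1] = min over k of (A[0][0] + B[0][1] = -5 + -2 = -7, A[0][1] + B[1][1] = -4 + 7 = 3, A[0][2] + B[2][1] = -2 + -1 = -3) = -7 (attained at k = 0)
  C[0][2] = min over k of (A[0][0] + B[0][2] = -5 + 0 = -5, A[0][1] + B[1][2] = -4 + 10 = 6, A[0][2] + B[2][2] = -2 + 1 = -1) = -5 (attained at k = 0)
  C[1][0] = min over k of (A[1][0] + B[0][0] = -3 + -4 = -7, A[1][1] + B[1][0] = 9 + -3 = 6, A[1][2] + B[2][0] = 0 + -2 = -2) = -7 (attained at k = 0)
  C[1][1] = min over k of (A[1][0] + B[0][1] = -3 + -2 = -5, A[1][1] + B[1][1] = 9 + 7 = 16, A[1][2] + B[2][1] = 0 + -1 = -1) = -5 (attained at k = 0)
  C[1][2] = min over k of (A[1][0] + B[0][2] = -3 + 0 = -3, A[1][1] + B[1][2] = 9 + 10 = 19, A[1][2] + B[2][2] = 0 + 1 = 1) = -3 (attained at k = 0)
  C[2][0] = min over k of (A[2][0] + B[0][0] = 0 + -4 = -4, A[2][1] + B[1][0] = -2 + -3 = -5, A[2][2] + B[2][0] = -3 + -2 = -5) = -5 (attained at k = 1)
  C[2][1] = min over k of (A[2][0] + B[0][1] = 0 + -2 = -2, A[2][1] + B[1][1] = -2 + 7 = 5, A[2][2] + B[2][1] = -3 + -1 = -4) = -4 (attained at k = 2)
  C[2][2] = min over k of (A[2][0] + B[0][2] = 0 + 0 = 0, A[2][1] + B[1][2] = -2 + 10 = 8, A[2][2] + B[2][2] = -3 + 1 = -2) = -2 (attained at k = 2)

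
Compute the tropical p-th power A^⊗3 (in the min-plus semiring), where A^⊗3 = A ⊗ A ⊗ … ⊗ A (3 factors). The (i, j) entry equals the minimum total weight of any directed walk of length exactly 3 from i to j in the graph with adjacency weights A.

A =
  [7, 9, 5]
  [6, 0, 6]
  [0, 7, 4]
A^⊗3 =
  [9, 9, 10]
  [6, 0, 6]
  [5, 7, 9]

Each entry (A^⊗3)_ij equals the minimum over all length-3 walks i = v_0 → v_1 → … → v_3 = j of Σ_t A[v_t][v_{t+1}]. For example, for (i, j) = (0, 2) we minimise over 9 possible intermediate vertex sequences; the minimum is 10, attained along the walk 0 → 2 → 0 → 2.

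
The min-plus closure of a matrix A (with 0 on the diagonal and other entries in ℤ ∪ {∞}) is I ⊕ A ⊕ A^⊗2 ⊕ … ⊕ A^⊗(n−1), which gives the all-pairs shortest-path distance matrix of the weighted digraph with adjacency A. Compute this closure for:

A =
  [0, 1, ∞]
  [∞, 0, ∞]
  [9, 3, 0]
Closure =
  [0, 1, ∞]
  [∞, 0, ∞]
  [9, 3, 0]

This is the Floyd-Warshall all-pairs shortest-path computation. For each intermediate vertex k = 0, 1, …, 2, update dist[i][j] ← min(dist[i][j], dist[i][k] + dist[k][j]). The final matrix gives, for each (i, j), the minimum total weight of any directed path from i to j (possibly empty when i = j).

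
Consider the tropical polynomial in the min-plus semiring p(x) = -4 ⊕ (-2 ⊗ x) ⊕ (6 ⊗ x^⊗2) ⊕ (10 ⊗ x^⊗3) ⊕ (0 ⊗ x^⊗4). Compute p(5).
p(5) = -4

A tropical monomial a ⊗ x^⊗i evaluates to a + i · x. Evaluating each term at x = 5:
  Term 0 contributes -4 + 0 · 5 = -4
  Term 1 contributes -2 + 1 · 5 = 3
  Term 2 contributes 6 + 2 · 5 = 16
  Term 3 contributes 10 + 3 · 5 = 25
  Term 4 contributes 0 + 4 · 5 = 20
p(5) = ⊕ of these = min[-4, 3, 16, 25, 20] = -4.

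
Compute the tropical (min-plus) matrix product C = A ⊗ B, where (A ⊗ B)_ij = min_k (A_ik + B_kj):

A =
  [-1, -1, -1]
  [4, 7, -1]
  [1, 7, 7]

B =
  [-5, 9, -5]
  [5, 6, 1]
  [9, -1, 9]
A ⊗ B =
  [-6, -2, -6]
  [-1, -2, -1]
  [-4, 6, -4]

Apply the min-plus product entry-by-entry:
  C[0][0] = min over k of (A[0][0] + B[0][0] = -1 + -5 = -6, A[0][1] + B[1][0] = -1 + 5 = 4, A[0][2] + B[2][0] = -1 + 9 = 8) = -6 (attained at k = 0)
  C[0][1] = min over k of (A[0][0] + B[0][1] = -1 + 9 = 8, A[0][1] + B[1][1] = -1 + 6 = 5, A[0][2] + B[2][1] = -1 + -1 = -2) = -2 (attained at k = 2)
  C[0][2] = min over k of (A[0][0] + B[0][2] = -1 + -5 = -6, A[0][1] + B[1][2] = -1 + 1 = 0, A[0][2] + B[2][2] = -1 + 9 = 8) = -6 (attained at k = 0)
  C[1][0] = min over k of (A[1][0] + B[0][0] = 4 + -5 = -1, A[1][1] + B[1][0] = 7 + 5 = 12, A[1][2] + B[2][0] = -1 + 9 = 8) = -1 (attained at k = 0)
  C[1][1] = min over k of (A[1][0] + B[0][1] = 4 + 9 = 13, A[1][1] + B[1][1] = 7 + 6 = 13, A[1][2] + B[2][1] = -1 + -1 = -2) = -2 (attained at k = 2)
  C[1][2] = min over k of (A[1][0] + B[0][2] = 4 + -5 = -1, A[1][1] + B[1][2] = 7 + 1 = 8, A[1][2] + B[2][2] = -1 + 9 = 8) = -1 (attained at k = 0)
  C[2][0] = min over k of (A[2][0] + B[0][0] = 1 + -5 = -4, A[2][1] + B[1][0] = 7 + 5 = 12, A[2][2] + B[2][0] = 7 + 9 = 16) = -4 (attained at k = 0)
  C[2][1] = min over k of (A[2][0] + B[0][1] = 1 + 9 = 10, A[2][1] + B[1][1] = 7 + 6 = 13, A[2][2] + B[2][1] = 7 + -1 = 6) = 6 (attained at k = 2)
  C[2][2] = min over k of (A[2][0] + B[0][2] = 1 + -5 = -4, A[2][1] + B[1][2] = 7 + 1 = 8, A[2][2] + B[2][2] = 7 + 9 = 16) = -4 (attained at k = 0)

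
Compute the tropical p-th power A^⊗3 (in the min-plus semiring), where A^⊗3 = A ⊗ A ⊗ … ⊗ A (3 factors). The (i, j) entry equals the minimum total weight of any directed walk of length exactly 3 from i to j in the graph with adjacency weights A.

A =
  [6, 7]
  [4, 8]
A^⊗3 =
  [17, 18]
  [15, 17]

Each entry (A^⊗3)_ij equals the minimum over all length-3 walks i = v_0 → v_1 → … → v_3 = j of Σ_t A[v_t][v_{t+1}]. For example, for (i, j) = (0, 1) we minimise over 4 possible intermediate vertex sequences; the minimum is 18, attained along the walk 0 → 1 → 0 → 1.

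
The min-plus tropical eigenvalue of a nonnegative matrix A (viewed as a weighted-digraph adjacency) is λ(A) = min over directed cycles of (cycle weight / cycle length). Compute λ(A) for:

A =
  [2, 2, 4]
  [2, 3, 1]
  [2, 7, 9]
λ(A) = 5/3

Enumerate directed cycles and compute their means (weight / length). Sample:
  cycle 0 → 0: weight = 2, length = 1, mean = 2/1 ≈ 2.000
  cycle 1 → 1: weight = 3, length = 1, mean = 3/1 ≈ 3.000
  cycle 2 → 2: weight = 9, length = 1, mean = 9/1 ≈ 9.000
  cycle 0 → 1 → 0: weight = 4, length = 2, mean = 4/2 ≈ 2.000
  cycle 0 → 2 → 0: weight = 6, length = 2, mean = 6/2 ≈ 3.000
  cycle 1 → 0 → 1: weight = 4, length = 2, mean = 4/2 ≈ 2.000
Minimum mean = 1.667, attained e.g. along the cycle 0 → 1 → 2 → 0 with weight 5 and length 3. So λ(A) = 5/3 = 5/3.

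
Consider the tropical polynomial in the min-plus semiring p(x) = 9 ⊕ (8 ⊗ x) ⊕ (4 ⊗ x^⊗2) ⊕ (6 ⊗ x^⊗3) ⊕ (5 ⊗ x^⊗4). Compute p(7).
p(7) = 9

A tropical monomial a ⊗ x^⊗i evaluates to a + i · x. Evaluating each term at x = 7:
  Term 0 contributes 9 + 0 · 7 = 9
  Term 1 contributes 8 + 1 · 7 = 15
  Term 2 contributes 4 + 2 · 7 = 18
  Term 3 contributes 6 + 3 · 7 = 27
  Term 4 contributes 5 + 4 · 7 = 33
p(7) = ⊕ of these = min[9, 15, 18, 27, 33] = 9.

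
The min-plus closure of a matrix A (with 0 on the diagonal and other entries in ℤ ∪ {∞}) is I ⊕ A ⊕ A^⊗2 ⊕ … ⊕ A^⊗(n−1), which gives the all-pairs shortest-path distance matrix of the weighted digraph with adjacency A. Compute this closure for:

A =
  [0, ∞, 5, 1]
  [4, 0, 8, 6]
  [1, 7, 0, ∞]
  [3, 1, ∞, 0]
Closure =
  [0, 2, 5, 1]
  [4, 0, 8, 5]
  [1, 3, 0, 2]
  [3, 1, 8, 0]

This is the Floyd-Warshall all-pairs shortest-path computation. For each intermediate vertex k = 0, 1, …, 3, update dist[i][j] ← min(dist[i][j], dist[i][k] + dist[k][j]). The final matrix gives, for each (i, j), the minimum total weight of any directed path from i to j (possibly empty when i = j).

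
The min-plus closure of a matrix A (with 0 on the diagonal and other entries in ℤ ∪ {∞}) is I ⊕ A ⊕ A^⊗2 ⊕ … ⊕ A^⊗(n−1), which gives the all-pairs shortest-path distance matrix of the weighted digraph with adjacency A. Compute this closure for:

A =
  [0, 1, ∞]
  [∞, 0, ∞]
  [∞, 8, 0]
Closure =
  [0, 1, ∞]
  [∞, 0, ∞]
  [∞, 8, 0]

This is the Floyd-Warshall all-pairs shortest-path computation. For each intermediate vertex k = 0, 1, …, 2, update dist[i][j] ← min(dist[i][j], dist[i][k] + dist[k][j]). The final matrix gives, for each (i, j), the minimum total weight of any directed path from i to j (possibly empty when i = j).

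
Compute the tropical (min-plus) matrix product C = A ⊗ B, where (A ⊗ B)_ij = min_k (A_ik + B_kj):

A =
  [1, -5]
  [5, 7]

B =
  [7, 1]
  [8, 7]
A ⊗ B =
  [3, 2]
  [12, 6]

Apply the min-plus product entry-by-entry:
  C[0][0] = min over k of (A[0][0] + B[0][0] = 1 + 7 = 8, A[0][1] + B[1][0] = -5 + 8 = 3) = 3 (attained at k = 1)
  C[0][1] = min over k of (A[0][0] + B[0][1] = 1 + 1 = 2, A[0][1] + B[1][1] = -5 + 7 = 2) = 2 (attained at k = 0)
  C[1][0] = min over k of (A[1][0] + B[0][0] = 5 + 7 = 12, A[1][1] + B[1][0] = 7 + 8 = 15) = 12 (attained at k = 0)
  C[1][1] = min over k of (A[1][0] + B[0][1] = 5 + 1 = 6, A[1][1] + B[1][1] = 7 + 7 = 14) = 6 (attained at k = 0)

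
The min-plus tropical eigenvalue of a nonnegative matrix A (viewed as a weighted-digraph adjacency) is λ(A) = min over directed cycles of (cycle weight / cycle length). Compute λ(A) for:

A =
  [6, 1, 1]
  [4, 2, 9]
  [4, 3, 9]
λ(A) = 2

Enumerate directed cycles and compute their means (weight / length). Sample:
  cycle 0 → 0: weight = 6, length = 1, mean = 6/1 ≈ 6.000
  cycle 1 → 1: weight = 2, length = 1, mean = 2/1 ≈ 2.000
  cycle 2 → 2: weight = 9, length = 1, mean = 9/1 ≈ 9.000
  cycle 0 → 1 → 0: weight = 5, length = 2, mean = 5/2 ≈ 2.500
  cycle 0 → 2 → 0: weight = 5, length = 2, mean = 5/2 ≈ 2.500
  cycle 1 → 0 → 1: weight = 5, length = 2, mean = 5/2 ≈ 2.500
Minimum mean = 2.000, attained e.g. along the cycle 1 → 1 with weight 2 and length 1. So λ(A) = 2/1 = 2.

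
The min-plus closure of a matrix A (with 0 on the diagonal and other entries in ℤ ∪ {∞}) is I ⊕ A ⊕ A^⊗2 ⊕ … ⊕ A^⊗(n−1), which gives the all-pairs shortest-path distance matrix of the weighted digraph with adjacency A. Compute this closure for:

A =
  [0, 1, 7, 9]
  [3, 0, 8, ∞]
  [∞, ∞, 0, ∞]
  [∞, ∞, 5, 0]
Closure =
  [0, 1, 7, 9]
  [3, 0, 8, 12]
  [∞, ∞, 0, ∞]
  [∞, ∞, 5, 0]

This is the Floyd-Warshall all-pairs shortest-path computation. For each intermediate vertex k = 0, 1, …, 3, update dist[i][j] ← min(dist[i][j], dist[i][k] + dist[k][j]). The final matrix gives, for each (i, j), the minimum total weight of any directed path from i to j (possibly empty when i = j).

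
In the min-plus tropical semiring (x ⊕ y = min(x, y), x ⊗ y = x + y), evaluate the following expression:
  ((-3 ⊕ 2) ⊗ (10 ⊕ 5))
((-3 ⊕ 2) ⊗ (10 ⊕ 5)) = 2

Expand innermost to outermost. Recall ⊕ takes the minimum of its arguments and ⊗ takes their sum. Working out the expression ((-3 ⊕ 2) ⊗ (10 ⊕ 5)) gives 2.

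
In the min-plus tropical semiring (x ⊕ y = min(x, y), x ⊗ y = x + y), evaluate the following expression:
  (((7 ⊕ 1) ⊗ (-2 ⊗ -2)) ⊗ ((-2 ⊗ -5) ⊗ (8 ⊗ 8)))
(((7 ⊕ 1) ⊗ (-2 ⊗ -2)) ⊗ ((-2 ⊗ -5) ⊗ (8 ⊗ 8))) = 6

Expand innermost to outermost. Recall ⊕ takes the minimum of its arguments and ⊗ takes their sum. Working out the expression (((7 ⊕ 1) ⊗ (-2 ⊗ -2)) ⊗ ((-2 ⊗ -5) ⊗ (8 ⊗ 8))) gives 6.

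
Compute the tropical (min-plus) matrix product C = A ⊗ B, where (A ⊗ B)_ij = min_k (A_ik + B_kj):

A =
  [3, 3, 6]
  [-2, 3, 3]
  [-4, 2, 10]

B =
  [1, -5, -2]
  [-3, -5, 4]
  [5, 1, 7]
A ⊗ B =
  [0, -2, 1]
  [-1, -7, -4]
  [-3, -9, -6]

Apply the min-plus product entry-by-entry:
  C[0][0] = min over k of (A[0][0] + B[0][0] = 3 + 1 = 4, A[0][1] + B[1][0] = 3 + -3 = 0, A[0][2] + B[2][0] = 6 + 5 = 11) = 0 (attained at k = 1)
  C[0][1] = min over k of (A[0][0] + B[0][1] = 3 + -5 = -2, A[0][1] + B[1][1] = 3 + -5 = -2, A[0][2] + B[2][1] = 6 + 1 = 7) = -2 (attained at k = 0)
  C[0][2] = min over k of (A[0][0] + B[0][2] = 3 + -2 = 1, A[0][1] + B[1][2] = 3 + 4 = 7, A[0][2] + B[2][2] = 6 + 7 = 13) = 1 (attained at k = 0)
  C[1][0] = min over k of (A[1][0] + B[0][0] = -2 + 1 = -1, A[1][1] + B[1][0] = 3 + -3 = 0, A[1][2] + B[2][0] = 3 + 5 = 8) = -1 (attained at k = 0)
  C[1][1] = min over k of (A[1][0] + B[0][1] = -2 + -5 = -7, A[1][1] + B[1][1] = 3 + -5 = -2, A[1][2] + B[2][1] = 3 + 1 = 4) = -7 (attained at k = 0)
  C[1][2] = min over k of (A[1][0] + B[0][2] = -2 + -2 = -4, A[1][1] + B[1][2] = 3 + 4 = 7, A[1][2] + B[2][2] = 3 + 7 = 10) = -4 (attained at k = 0)
  C[2][0] = min over k of (A[2][0] + B[0][0] = -4 + 1 = -3, A[2][1] + B[1][0] = 2 + -3 = -1, A[2][2] + B[2][0] = 10 + 5 = 15) = -3 (attained at k = 0)
  C[2][1] = min over k of (A[2][0] + B[0][1] = -4 + -5 = -9, A[2][1] + B[1][1] = 2 + -5 = -3, A[2][2] + B[2][1] = 10 + 1 = 11) = -9 (attained at k = 0)
  C[2][2] = min over k of (A[2][0] + B[0][2] = -4 + -2 = -6, A[2][1] + B[1][2] = 2 + 4 = 6, A[2][2] + B[2][2] = 10 + 7 = 17) = -6 (attained at k = 0)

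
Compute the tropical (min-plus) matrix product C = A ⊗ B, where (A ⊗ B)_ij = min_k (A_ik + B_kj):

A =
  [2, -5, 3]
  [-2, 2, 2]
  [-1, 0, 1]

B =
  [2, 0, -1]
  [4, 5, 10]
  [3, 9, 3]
A ⊗ B =
  [-1, 0, 1]
  [0, -2, -3]
  [1, -1, -2]

Apply the min-plus product entry-by-entry:
  C[0][0] = min over k of (A[0][0] + B[0][0] = 2 + 2 = 4, A[0][1] + B[1][0] = -5 + 4 = -1, A[0][2] + B[2][0] = 3 + 3 = 6) = -1 (attained at k = 1)
  C[0][1] = min over k of (A[0][0] + B[0][1] = 2 + 0 = 2, A[0][1] + B[1][1] = -5 + 5 = 0, A[0][2] + B[2][1] = 3 + 9 = 12) = 0 (attained at k = 1)
  C[0][2] = min over k of (A[0][0] + B[0][2] = 2 + -1 = 1, A[0][1] + B[1][2] = -5 + 10 = 5, A[0][2] + B[2][2] = 3 + 3 = 6) = 1 (attained at k = 0)
  C[1][0] = min over k of (A[1][0] + B[0][0] = -2 + 2 = 0, A[1][1] + B[1][0] = 2 + 4 = 6, A[1][2] + B[2][0] = 2 + 3 = 5) = 0 (attained at k = 0)
  C[1][1] = min over k of (A[1][0] + B[0][1] = -2 + 0 = -2, A[1][1] + B[1][1] = 2 + 5 = 7, A[1][2] + B[2][1] = 2 + 9 = 11) = -2 (attained at k = 0)
  C[1][2] = min over k of (A[1][0] + B[0][2] = -2 + -1 = -3, A[1][1] + B[1][2] = 2 + 10 = 12, A[1][2] + B[2][2] = 2 + 3 = 5) = -3 (attained at k = 0)
  C[2][0] = min over k of (A[2][0] + B[0][0] = -1 + 2 = 1, A[2][1] + B[1][0] = 0 + 4 = 4, A[2][2] + B[2][0] = 1 + 3 = 4) = 1 (attained at k = 0)
  C[2][1] = min over k of (A[2][0] + B[0][1] = -1 + 0 = -1, A[2][1] + B[1][1] = 0 + 5 = 5, A[2][2] + B[2][1] = 1 + 9 = 10) = -1 (attained at k = 0)
  C[2][2] = min over k of (A[2][0] + B[0][2] = -1 + -1 = -2, A[2][1] + B[1][2] = 0 + 10 = 10, A[2][2] + B[2][2] = 1 + 3 = 4) = -2 (attained at k = 0)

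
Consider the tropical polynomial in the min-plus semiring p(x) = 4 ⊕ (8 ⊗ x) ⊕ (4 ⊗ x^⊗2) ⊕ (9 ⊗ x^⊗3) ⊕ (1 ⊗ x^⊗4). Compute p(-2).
p(-2) = -7

A tropical monomial a ⊗ x^⊗i evaluates to a + i · x. Evaluating each term at x = -2:
  Term 0 contributes 4 + 0 · -2 = 4
  Term 1 contributes 8 + 1 · -2 = 6
  Term 2 contributes 4 + 2 · -2 = 0
  Term 3 contributes 9 + 3 · -2 = 3
  Term 4 contributes 1 + 4 · -2 = -7
p(-2) = ⊕ of these = min[4, 6, 0, 3, -7] = -7.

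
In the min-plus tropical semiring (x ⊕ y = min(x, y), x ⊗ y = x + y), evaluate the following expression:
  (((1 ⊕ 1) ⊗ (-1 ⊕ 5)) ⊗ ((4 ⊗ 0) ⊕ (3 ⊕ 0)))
(((1 ⊕ 1) ⊗ (-1 ⊕ 5)) ⊗ ((4 ⊗ 0) ⊕ (3 ⊕ 0))) = 0

Expand innermost to outermost. Recall ⊕ takes the minimum of its arguments and ⊗ takes their sum. Working out the expression (((1 ⊕ 1) ⊗ (-1 ⊕ 5)) ⊗ ((4 ⊗ 0) ⊕ (3 ⊕ 0))) gives 0.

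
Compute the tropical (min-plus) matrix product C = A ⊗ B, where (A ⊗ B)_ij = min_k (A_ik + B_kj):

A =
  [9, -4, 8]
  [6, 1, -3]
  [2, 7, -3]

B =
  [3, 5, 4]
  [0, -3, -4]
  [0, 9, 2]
A ⊗ B =
  [-4, -7, -8]
  [-3, -2, -3]
  [-3, 4, -1]

Apply the min-plus product entry-by-entry:
  C[0][0] = min over k of (A[0][0] + B[0][0] = 9 + 3 = 12, A[0][1] + B[1][0] = -4 + 0 = -4, A[0][2] + B[2][0] = 8 + 0 = 8) = -4 (attained at k = 1)
  C[0][1] = min over k of (A[0][0] + B[0][1] = 9 + 5 = 14, A[0][1] + B[1][1] = -4 + -3 = -7, A[0][2] + B[2][1] = 8 + 9 = 17) = -7 (attained at k = 1)
  C[0][2] = min over k of (A[0][0] + B[0][2] = 9 + 4 = 13, A[0][1] + B[1][2] = -4 + -4 = -8, A[0][2] + B[2][2] = 8 + 2 = 10) = -8 (attained at k = 1)
  C[1][0] = min over k of (A[1][0] + B[0][0] = 6 + 3 = 9, A[1][1] + B[1][0] = 1 + 0 = 1, A[1][2] + B[2][0] = -3 + 0 = -3) = -3 (attained at k = 2)
  C[1][1] = min over k of (A[1][0] + B[0][1] = 6 + 5 = 11, A[1][1] + B[1][1] = 1 + -3 = -2, A[1][2] + B[2][1] = -3 + 9 = 6) = -2 (attained at k = 1)
  C[1][2] = min over k of (A[1][0] + B[0][2] = 6 + 4 = 10, A[1][1] + B[1][2] = 1 + -4 = -3, A[1][2] + B[2][2] = -3 + 2 = -1) = -3 (attained at k = 1)
  C[2][0] = min over k of (A[2][0] + B[0][0] = 2 + 3 = 5, A[2][1] + B[1][0] = 7 + 0 = 7, A[2][2] + B[2][0] = -3 + 0 = -3) = -3 (attained at k = 2)
  C[2][1] = min over k of (A[2][0] + B[0][1] = 2 + 5 = 7, A[2][1] + B[1][1] = 7 + -3 = 4, A[2][2] + B[2][1] = -3 + 9 = 6) = 4 (attained at k = 1)
  C[2][2] = min over k of (A[2][0] + B[0][2] = 2 + 4 = 6, A[2][1] + B[1][2] = 7 + -4 = 3, A[2][2] + B[2][2] = -3 + 2 = -1) = -1 (attained at k = 2)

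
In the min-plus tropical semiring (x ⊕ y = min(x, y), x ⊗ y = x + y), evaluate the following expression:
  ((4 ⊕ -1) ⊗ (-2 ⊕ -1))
((4 ⊕ -1) ⊗ (-2 ⊕ -1)) = -3

Expand innermost to outermost. Recall ⊕ takes the minimum of its arguments and ⊗ takes their sum. Working out the expression ((4 ⊕ -1) ⊗ (-2 ⊕ -1)) gives -3.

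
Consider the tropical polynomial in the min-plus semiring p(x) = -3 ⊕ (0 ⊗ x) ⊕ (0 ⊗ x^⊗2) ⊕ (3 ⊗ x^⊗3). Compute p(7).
p(7) = -3

A tropical monomial a ⊗ x^⊗i evaluates to a + i · x. Evaluating each term at x = 7:
  Term 0 contributes -3 + 0 · 7 = -3
  Term 1 contributes 0 + 1 · 7 = 7
  Term 2 contributes 0 + 2 · 7 = 14
  Term 3 contributes 3 + 3 · 7 = 24
p(7) = ⊕ of these = min[-3, 7, 14, 24] = -3.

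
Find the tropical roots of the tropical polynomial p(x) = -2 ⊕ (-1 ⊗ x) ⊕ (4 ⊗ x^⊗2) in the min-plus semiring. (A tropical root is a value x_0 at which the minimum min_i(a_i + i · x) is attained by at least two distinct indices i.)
Roots: {-5, -1}

Each tropical root is a break point of the lower envelope of the lines y = a_i + i · x (there are 3 lines, with slopes 0, 1, ..., 2). Only the lines that attain the minimum somewhere contribute to roots; other lines are dominated. Here the surviving (envelope) indices are i = 2, i = 1, i = 0.
Intersections between consecutive envelope lines give the roots: for adjacent envelope indices i < j the intersection is x = (a_i − a_j) / (j − i). Reading off the sorted break points: {-5, -1}.
Verification: at each break x_0, at least two indices attain the minimum of min_i(a_i + i · x_0).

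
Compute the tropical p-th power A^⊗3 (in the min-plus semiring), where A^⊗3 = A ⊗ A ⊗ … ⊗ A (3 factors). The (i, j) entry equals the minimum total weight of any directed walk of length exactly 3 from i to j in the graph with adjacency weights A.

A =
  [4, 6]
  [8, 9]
A^⊗3 =
  [12, 14]
  [16, 18]

Each entry (A^⊗3)_ij equals the minimum over all length-3 walks i = v_0 → v_1 → … → v_3 = j of Σ_t A[v_t][v_{t+1}]. For example, for (i, j) = (0, 1) we minimise over 4 possible intermediate vertex sequences; the minimum is 14, attained along the walk 0 → 0 → 0 → 1.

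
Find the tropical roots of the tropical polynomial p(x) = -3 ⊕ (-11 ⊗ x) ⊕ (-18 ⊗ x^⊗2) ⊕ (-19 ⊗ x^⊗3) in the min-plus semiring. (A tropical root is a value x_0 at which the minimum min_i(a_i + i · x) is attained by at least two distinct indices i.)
Roots: {1, 7, 8}

Each tropical root is a break point of the lower envelope of the lines y = a_i + i · x (there are 4 lines, with slopes 0, 1, ..., 3). Only the lines that attain the minimum somewhere contribute to roots; other lines are dominated. Here the surviving (envelope) indices are i = 3, i = 2, i = 1, i = 0.
Intersections between consecutive envelope lines give the roots: for adjacent envelope indices i < j the intersection is x = (a_i − a_j) / (j − i). Reading off the sorted break points: {1, 7, 8}.
Verification: at each break x_0, at least two indices attain the minimum of min_i(a_i + i · x_0).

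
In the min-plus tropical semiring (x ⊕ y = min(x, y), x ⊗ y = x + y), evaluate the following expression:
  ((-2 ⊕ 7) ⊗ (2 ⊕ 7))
((-2 ⊕ 7) ⊗ (2 ⊕ 7)) = 0

Expand innermost to outermost. Recall ⊕ takes the minimum of its arguments and ⊗ takes their sum. Working out the expression ((-2 ⊕ 7) ⊗ (2 ⊕ 7)) gives 0.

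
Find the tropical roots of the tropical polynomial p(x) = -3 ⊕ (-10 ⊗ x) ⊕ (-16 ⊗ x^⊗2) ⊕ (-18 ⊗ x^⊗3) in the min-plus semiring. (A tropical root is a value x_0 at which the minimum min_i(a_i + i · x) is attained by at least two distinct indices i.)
Roots: {2, 6, 7}

Each tropical root is a break point of the lower envelope of the lines y = a_i + i · x (there are 4 lines, with slopes 0, 1, ..., 3). Only the lines that attain the minimum somewhere contribute to roots; other lines are dominated. Here the surviving (envelope) indices are i = 3, i = 2, i = 1, i = 0.
Intersections between consecutive envelope lines give the roots: for adjacent envelope indices i < j the intersection is x = (a_i − a_j) / (j − i). Reading off the sorted break points: {2, 6, 7}.
Verification: at each break x_0, at least two indices attain the minimum of min_i(a_i + i · x_0).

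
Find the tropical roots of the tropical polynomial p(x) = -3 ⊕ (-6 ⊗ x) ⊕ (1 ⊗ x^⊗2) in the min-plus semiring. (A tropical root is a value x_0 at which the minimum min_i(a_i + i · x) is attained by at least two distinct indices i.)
Roots: {-7, 3}

Each tropical root is a break point of the lower envelope of the lines y = a_i + i · x (there are 3 lines, with slopes 0, 1, ..., 2). Only the lines that attain the minimum somewhere contribute to roots; other lines are dominated. Here the surviving (envelope) indices are i = 2, i = 1, i = 0.
Intersections between consecutive envelope lines give the roots: for adjacent envelope indices i < j the intersection is x = (a_i − a_j) / (j − i). Reading off the sorted break points: {-7, 3}.
Verification: at each break x_0, at least two indices attain the minimum of min_i(a_i + i · x_0).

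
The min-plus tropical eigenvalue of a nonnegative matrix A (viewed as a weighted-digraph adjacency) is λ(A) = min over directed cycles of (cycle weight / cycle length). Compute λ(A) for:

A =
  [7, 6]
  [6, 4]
λ(A) = 4

Enumerate directed cycles and compute their means (weight / length). Sample:
  cycle 0 → 0: weight = 7, length = 1, mean = 7/1 ≈ 7.000
  cycle 1 → 1: weight = 4, length = 1, mean = 4/1 ≈ 4.000
  cycle 0 → 1 → 0: weight = 12, length = 2, mean = 12/2 ≈ 6.000
  cycle 1 → 0 → 1: weight = 12, length = 2, mean = 12/2 ≈ 6.000
Minimum mean = 4.000, attained e.g. along the cycle 1 → 1 with weight 4 and length 1. So λ(A) = 4/1 = 4.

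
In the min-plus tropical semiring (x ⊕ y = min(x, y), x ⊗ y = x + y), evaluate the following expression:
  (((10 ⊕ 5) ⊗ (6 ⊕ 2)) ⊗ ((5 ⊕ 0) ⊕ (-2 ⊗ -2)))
(((10 ⊕ 5) ⊗ (6 ⊕ 2)) ⊗ ((5 ⊕ 0) ⊕ (-2 ⊗ -2))) = 3

Expand innermost to outermost. Recall ⊕ takes the minimum of its arguments and ⊗ takes their sum. Working out the expression (((10 ⊕ 5) ⊗ (6 ⊕ 2)) ⊗ ((5 ⊕ 0) ⊕ (-2 ⊗ -2))) gives 3.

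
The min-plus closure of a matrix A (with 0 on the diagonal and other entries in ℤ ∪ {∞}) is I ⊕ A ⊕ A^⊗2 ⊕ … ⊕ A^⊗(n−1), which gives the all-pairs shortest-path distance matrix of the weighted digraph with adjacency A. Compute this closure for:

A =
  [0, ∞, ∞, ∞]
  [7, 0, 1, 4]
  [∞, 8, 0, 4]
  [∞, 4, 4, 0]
Closure =
  [0, ∞, ∞, ∞]
  [7, 0, 1, 4]
  [15, 8, 0, 4]
  [11, 4, 4, 0]

This is the Floyd-Warshall all-pairs shortest-path computation. For each intermediate vertex k = 0, 1, …, 3, update dist[i][j] ← min(dist[i][j], dist[i][k] + dist[k][j]). The final matrix gives, for each (i, j), the minimum total weight of any directed path from i to j (possibly empty when i = j).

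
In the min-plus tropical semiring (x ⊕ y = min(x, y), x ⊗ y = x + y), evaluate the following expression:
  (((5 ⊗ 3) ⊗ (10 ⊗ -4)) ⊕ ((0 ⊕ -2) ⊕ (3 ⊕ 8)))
(((5 ⊗ 3) ⊗ (10 ⊗ -4)) ⊕ ((0 ⊕ -2) ⊕ (3 ⊕ 8))) = -2

Expand innermost to outermost. Recall ⊕ takes the minimum of its arguments and ⊗ takes their sum. Working out the expression (((5 ⊗ 3) ⊗ (10 ⊗ -4)) ⊕ ((0 ⊕ -2) ⊕ (3 ⊕ 8))) gives -2.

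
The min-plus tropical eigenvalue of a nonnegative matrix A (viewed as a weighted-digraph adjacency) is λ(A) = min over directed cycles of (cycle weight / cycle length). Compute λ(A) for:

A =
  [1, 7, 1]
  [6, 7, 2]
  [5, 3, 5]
λ(A) = 1

Enumerate directed cycles and compute their means (weight / length). Sample:
  cycle 0 → 0: weight = 1, length = 1, mean = 1/1 ≈ 1.000
  cycle 1 → 1: weight = 7, length = 1, mean = 7/1 ≈ 7.000
  cycle 2 → 2: weight = 5, length = 1, mean = 5/1 ≈ 5.000
  cycle 0 → 1 → 0: weight = 13, length = 2, mean = 13/2 ≈ 6.500
  cycle 0 → 2 → 0: weight = 6, length = 2, mean = 6/2 ≈ 3.000
  cycle 1 → 0 → 1: weight = 13, length = 2, mean = 13/2 ≈ 6.500
Minimum mean = 1.000, attained e.g. along the cycle 0 → 0 with weight 1 and length 1. So λ(A) = 1/1 = 1.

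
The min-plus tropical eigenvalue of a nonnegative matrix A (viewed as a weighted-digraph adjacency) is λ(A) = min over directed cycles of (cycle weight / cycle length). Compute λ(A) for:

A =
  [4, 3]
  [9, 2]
λ(A) = 2

Enumerate directed cycles and compute their means (weight / length). Sample:
  cycle 0 → 0: weight = 4, length = 1, mean = 4/1 ≈ 4.000
  cycle 1 → 1: weight = 2, length = 1, mean = 2/1 ≈ 2.000
  cycle 0 → 1 → 0: weight = 12, length = 2, mean = 12/2 ≈ 6.000
  cycle 1 → 0 → 1: weight = 12, length = 2, mean = 12/2 ≈ 6.000
Minimum mean = 2.000, attained e.g. along the cycle 1 → 1 with weight 2 and length 1. So λ(A) = 2/1 = 2.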